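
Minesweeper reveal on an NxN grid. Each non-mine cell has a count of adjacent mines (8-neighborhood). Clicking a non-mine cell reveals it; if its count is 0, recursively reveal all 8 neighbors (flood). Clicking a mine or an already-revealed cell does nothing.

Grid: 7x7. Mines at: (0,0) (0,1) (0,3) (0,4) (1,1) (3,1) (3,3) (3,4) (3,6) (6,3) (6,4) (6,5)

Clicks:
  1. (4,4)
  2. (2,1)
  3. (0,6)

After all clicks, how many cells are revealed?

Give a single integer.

Click 1 (4,4) count=2: revealed 1 new [(4,4)] -> total=1
Click 2 (2,1) count=2: revealed 1 new [(2,1)] -> total=2
Click 3 (0,6) count=0: revealed 6 new [(0,5) (0,6) (1,5) (1,6) (2,5) (2,6)] -> total=8

Answer: 8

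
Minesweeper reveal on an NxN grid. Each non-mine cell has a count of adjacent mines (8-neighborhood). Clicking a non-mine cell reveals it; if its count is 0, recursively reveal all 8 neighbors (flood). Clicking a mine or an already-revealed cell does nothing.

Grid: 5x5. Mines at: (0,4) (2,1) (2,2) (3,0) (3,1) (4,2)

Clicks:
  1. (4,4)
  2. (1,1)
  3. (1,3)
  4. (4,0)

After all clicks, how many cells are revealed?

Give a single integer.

Click 1 (4,4) count=0: revealed 8 new [(1,3) (1,4) (2,3) (2,4) (3,3) (3,4) (4,3) (4,4)] -> total=8
Click 2 (1,1) count=2: revealed 1 new [(1,1)] -> total=9
Click 3 (1,3) count=2: revealed 0 new [(none)] -> total=9
Click 4 (4,0) count=2: revealed 1 new [(4,0)] -> total=10

Answer: 10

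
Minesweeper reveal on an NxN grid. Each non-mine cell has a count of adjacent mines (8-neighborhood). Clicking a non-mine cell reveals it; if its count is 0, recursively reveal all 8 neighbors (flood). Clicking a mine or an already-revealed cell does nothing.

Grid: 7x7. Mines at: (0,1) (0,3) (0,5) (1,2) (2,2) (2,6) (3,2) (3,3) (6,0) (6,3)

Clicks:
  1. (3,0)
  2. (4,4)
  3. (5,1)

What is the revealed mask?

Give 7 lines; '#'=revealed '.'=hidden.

Answer: .......
##.....
##.....
##.....
##..#..
##.....
.......

Derivation:
Click 1 (3,0) count=0: revealed 10 new [(1,0) (1,1) (2,0) (2,1) (3,0) (3,1) (4,0) (4,1) (5,0) (5,1)] -> total=10
Click 2 (4,4) count=1: revealed 1 new [(4,4)] -> total=11
Click 3 (5,1) count=1: revealed 0 new [(none)] -> total=11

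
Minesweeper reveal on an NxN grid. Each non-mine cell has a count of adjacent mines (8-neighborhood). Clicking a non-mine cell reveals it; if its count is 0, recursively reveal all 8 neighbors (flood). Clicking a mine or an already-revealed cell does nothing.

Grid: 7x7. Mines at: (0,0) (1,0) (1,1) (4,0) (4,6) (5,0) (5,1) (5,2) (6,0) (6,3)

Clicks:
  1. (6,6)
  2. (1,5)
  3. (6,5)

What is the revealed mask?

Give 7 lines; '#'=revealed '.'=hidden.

Answer: ..#####
..#####
.######
.######
.#####.
...####
....###

Derivation:
Click 1 (6,6) count=0: revealed 6 new [(5,4) (5,5) (5,6) (6,4) (6,5) (6,6)] -> total=6
Click 2 (1,5) count=0: revealed 28 new [(0,2) (0,3) (0,4) (0,5) (0,6) (1,2) (1,3) (1,4) (1,5) (1,6) (2,1) (2,2) (2,3) (2,4) (2,5) (2,6) (3,1) (3,2) (3,3) (3,4) (3,5) (3,6) (4,1) (4,2) (4,3) (4,4) (4,5) (5,3)] -> total=34
Click 3 (6,5) count=0: revealed 0 new [(none)] -> total=34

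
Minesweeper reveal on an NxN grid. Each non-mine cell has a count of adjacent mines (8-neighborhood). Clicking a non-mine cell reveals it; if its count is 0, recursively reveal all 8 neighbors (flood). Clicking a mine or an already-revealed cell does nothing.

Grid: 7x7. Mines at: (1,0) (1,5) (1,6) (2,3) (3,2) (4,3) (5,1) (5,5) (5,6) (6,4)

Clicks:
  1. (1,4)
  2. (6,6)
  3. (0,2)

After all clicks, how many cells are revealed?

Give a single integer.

Click 1 (1,4) count=2: revealed 1 new [(1,4)] -> total=1
Click 2 (6,6) count=2: revealed 1 new [(6,6)] -> total=2
Click 3 (0,2) count=0: revealed 7 new [(0,1) (0,2) (0,3) (0,4) (1,1) (1,2) (1,3)] -> total=9

Answer: 9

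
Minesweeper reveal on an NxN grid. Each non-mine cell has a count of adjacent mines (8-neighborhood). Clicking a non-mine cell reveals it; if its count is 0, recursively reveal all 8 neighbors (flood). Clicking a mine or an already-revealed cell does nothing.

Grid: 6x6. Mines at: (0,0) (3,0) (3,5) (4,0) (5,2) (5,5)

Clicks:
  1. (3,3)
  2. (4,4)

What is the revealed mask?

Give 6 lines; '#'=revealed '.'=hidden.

Click 1 (3,3) count=0: revealed 23 new [(0,1) (0,2) (0,3) (0,4) (0,5) (1,1) (1,2) (1,3) (1,4) (1,5) (2,1) (2,2) (2,3) (2,4) (2,5) (3,1) (3,2) (3,3) (3,4) (4,1) (4,2) (4,3) (4,4)] -> total=23
Click 2 (4,4) count=2: revealed 0 new [(none)] -> total=23

Answer: .#####
.#####
.#####
.####.
.####.
......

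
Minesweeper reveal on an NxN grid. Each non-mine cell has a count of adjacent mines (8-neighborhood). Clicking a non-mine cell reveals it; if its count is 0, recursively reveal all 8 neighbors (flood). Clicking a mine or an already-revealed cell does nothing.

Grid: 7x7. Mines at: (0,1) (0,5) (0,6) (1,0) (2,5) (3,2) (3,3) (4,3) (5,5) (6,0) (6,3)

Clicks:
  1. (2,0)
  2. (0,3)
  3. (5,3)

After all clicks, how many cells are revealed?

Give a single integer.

Click 1 (2,0) count=1: revealed 1 new [(2,0)] -> total=1
Click 2 (0,3) count=0: revealed 9 new [(0,2) (0,3) (0,4) (1,2) (1,3) (1,4) (2,2) (2,3) (2,4)] -> total=10
Click 3 (5,3) count=2: revealed 1 new [(5,3)] -> total=11

Answer: 11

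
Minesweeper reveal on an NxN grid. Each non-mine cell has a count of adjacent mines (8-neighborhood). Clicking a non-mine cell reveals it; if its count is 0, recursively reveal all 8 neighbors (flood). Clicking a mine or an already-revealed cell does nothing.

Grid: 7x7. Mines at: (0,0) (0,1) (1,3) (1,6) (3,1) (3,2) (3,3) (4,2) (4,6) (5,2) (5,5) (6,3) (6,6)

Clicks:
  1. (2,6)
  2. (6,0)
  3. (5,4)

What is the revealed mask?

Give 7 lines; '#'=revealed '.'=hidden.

Answer: .......
.......
......#
.......
##.....
##..#..
##.....

Derivation:
Click 1 (2,6) count=1: revealed 1 new [(2,6)] -> total=1
Click 2 (6,0) count=0: revealed 6 new [(4,0) (4,1) (5,0) (5,1) (6,0) (6,1)] -> total=7
Click 3 (5,4) count=2: revealed 1 new [(5,4)] -> total=8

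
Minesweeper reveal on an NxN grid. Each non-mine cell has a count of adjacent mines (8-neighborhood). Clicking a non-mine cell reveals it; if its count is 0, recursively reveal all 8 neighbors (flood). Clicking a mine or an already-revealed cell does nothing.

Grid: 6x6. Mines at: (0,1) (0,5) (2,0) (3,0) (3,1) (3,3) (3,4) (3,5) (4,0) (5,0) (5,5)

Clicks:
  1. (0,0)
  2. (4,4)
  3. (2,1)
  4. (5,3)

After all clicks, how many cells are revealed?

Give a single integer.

Click 1 (0,0) count=1: revealed 1 new [(0,0)] -> total=1
Click 2 (4,4) count=4: revealed 1 new [(4,4)] -> total=2
Click 3 (2,1) count=3: revealed 1 new [(2,1)] -> total=3
Click 4 (5,3) count=0: revealed 7 new [(4,1) (4,2) (4,3) (5,1) (5,2) (5,3) (5,4)] -> total=10

Answer: 10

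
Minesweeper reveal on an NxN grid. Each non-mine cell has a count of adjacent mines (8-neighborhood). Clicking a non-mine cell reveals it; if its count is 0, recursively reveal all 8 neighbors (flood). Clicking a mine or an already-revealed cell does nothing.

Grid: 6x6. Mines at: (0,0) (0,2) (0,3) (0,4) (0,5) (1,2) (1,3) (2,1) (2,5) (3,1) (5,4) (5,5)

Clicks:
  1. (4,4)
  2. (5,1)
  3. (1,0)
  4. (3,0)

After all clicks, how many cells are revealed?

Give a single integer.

Answer: 11

Derivation:
Click 1 (4,4) count=2: revealed 1 new [(4,4)] -> total=1
Click 2 (5,1) count=0: revealed 8 new [(4,0) (4,1) (4,2) (4,3) (5,0) (5,1) (5,2) (5,3)] -> total=9
Click 3 (1,0) count=2: revealed 1 new [(1,0)] -> total=10
Click 4 (3,0) count=2: revealed 1 new [(3,0)] -> total=11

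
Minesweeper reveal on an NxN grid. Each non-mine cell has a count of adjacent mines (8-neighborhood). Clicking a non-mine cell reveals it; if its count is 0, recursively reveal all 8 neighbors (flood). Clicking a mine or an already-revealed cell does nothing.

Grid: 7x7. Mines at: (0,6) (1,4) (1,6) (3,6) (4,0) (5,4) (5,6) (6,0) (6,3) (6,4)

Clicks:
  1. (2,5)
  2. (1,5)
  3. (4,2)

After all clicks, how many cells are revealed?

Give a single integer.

Answer: 29

Derivation:
Click 1 (2,5) count=3: revealed 1 new [(2,5)] -> total=1
Click 2 (1,5) count=3: revealed 1 new [(1,5)] -> total=2
Click 3 (4,2) count=0: revealed 27 new [(0,0) (0,1) (0,2) (0,3) (1,0) (1,1) (1,2) (1,3) (2,0) (2,1) (2,2) (2,3) (2,4) (3,0) (3,1) (3,2) (3,3) (3,4) (3,5) (4,1) (4,2) (4,3) (4,4) (4,5) (5,1) (5,2) (5,3)] -> total=29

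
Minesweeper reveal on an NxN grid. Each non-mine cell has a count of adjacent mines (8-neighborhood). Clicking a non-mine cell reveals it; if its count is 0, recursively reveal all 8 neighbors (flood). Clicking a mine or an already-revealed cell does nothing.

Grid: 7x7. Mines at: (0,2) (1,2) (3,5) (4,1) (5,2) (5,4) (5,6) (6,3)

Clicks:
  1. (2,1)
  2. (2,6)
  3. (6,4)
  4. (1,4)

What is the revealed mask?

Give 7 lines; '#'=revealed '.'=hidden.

Answer: ...####
...####
.#.####
.......
.......
.......
....#..

Derivation:
Click 1 (2,1) count=1: revealed 1 new [(2,1)] -> total=1
Click 2 (2,6) count=1: revealed 1 new [(2,6)] -> total=2
Click 3 (6,4) count=2: revealed 1 new [(6,4)] -> total=3
Click 4 (1,4) count=0: revealed 11 new [(0,3) (0,4) (0,5) (0,6) (1,3) (1,4) (1,5) (1,6) (2,3) (2,4) (2,5)] -> total=14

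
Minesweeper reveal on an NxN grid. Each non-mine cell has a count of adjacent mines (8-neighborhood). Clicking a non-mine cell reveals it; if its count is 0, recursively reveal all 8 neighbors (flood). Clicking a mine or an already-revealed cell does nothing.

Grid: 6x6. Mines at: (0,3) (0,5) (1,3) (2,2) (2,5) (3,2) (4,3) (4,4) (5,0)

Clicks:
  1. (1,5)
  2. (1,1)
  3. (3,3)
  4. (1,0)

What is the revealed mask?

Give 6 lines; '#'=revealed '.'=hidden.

Answer: ###...
###..#
##....
##.#..
##....
......

Derivation:
Click 1 (1,5) count=2: revealed 1 new [(1,5)] -> total=1
Click 2 (1,1) count=1: revealed 1 new [(1,1)] -> total=2
Click 3 (3,3) count=4: revealed 1 new [(3,3)] -> total=3
Click 4 (1,0) count=0: revealed 11 new [(0,0) (0,1) (0,2) (1,0) (1,2) (2,0) (2,1) (3,0) (3,1) (4,0) (4,1)] -> total=14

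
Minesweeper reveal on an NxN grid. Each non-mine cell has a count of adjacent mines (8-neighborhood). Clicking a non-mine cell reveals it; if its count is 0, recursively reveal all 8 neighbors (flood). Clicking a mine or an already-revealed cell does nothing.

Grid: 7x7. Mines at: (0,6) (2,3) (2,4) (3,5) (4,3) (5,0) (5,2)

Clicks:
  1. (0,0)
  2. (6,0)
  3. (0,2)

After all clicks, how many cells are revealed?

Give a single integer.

Answer: 22

Derivation:
Click 1 (0,0) count=0: revealed 21 new [(0,0) (0,1) (0,2) (0,3) (0,4) (0,5) (1,0) (1,1) (1,2) (1,3) (1,4) (1,5) (2,0) (2,1) (2,2) (3,0) (3,1) (3,2) (4,0) (4,1) (4,2)] -> total=21
Click 2 (6,0) count=1: revealed 1 new [(6,0)] -> total=22
Click 3 (0,2) count=0: revealed 0 new [(none)] -> total=22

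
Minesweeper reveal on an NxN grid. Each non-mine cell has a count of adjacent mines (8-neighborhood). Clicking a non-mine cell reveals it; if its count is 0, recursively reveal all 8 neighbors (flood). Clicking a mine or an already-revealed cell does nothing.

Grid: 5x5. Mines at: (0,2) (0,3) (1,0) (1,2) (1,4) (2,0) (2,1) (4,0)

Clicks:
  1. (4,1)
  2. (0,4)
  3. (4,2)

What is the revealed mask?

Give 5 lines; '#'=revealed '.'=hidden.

Answer: ....#
.....
..###
.####
.####

Derivation:
Click 1 (4,1) count=1: revealed 1 new [(4,1)] -> total=1
Click 2 (0,4) count=2: revealed 1 new [(0,4)] -> total=2
Click 3 (4,2) count=0: revealed 10 new [(2,2) (2,3) (2,4) (3,1) (3,2) (3,3) (3,4) (4,2) (4,3) (4,4)] -> total=12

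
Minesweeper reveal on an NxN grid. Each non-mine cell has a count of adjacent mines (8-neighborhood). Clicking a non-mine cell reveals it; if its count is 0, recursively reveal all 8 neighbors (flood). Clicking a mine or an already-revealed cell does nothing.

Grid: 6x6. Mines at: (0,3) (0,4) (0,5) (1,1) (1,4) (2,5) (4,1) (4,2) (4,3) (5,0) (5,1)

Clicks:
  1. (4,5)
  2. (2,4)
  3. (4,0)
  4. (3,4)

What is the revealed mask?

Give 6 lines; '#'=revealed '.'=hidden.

Answer: ......
......
....#.
....##
#...##
....##

Derivation:
Click 1 (4,5) count=0: revealed 6 new [(3,4) (3,5) (4,4) (4,5) (5,4) (5,5)] -> total=6
Click 2 (2,4) count=2: revealed 1 new [(2,4)] -> total=7
Click 3 (4,0) count=3: revealed 1 new [(4,0)] -> total=8
Click 4 (3,4) count=2: revealed 0 new [(none)] -> total=8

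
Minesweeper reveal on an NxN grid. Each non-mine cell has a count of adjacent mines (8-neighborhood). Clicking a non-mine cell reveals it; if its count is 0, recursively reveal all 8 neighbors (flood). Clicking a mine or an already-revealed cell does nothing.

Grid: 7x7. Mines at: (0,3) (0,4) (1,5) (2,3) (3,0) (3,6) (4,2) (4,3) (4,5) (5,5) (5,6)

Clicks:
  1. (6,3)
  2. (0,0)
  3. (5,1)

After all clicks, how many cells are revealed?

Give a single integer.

Answer: 21

Derivation:
Click 1 (6,3) count=0: revealed 12 new [(4,0) (4,1) (5,0) (5,1) (5,2) (5,3) (5,4) (6,0) (6,1) (6,2) (6,3) (6,4)] -> total=12
Click 2 (0,0) count=0: revealed 9 new [(0,0) (0,1) (0,2) (1,0) (1,1) (1,2) (2,0) (2,1) (2,2)] -> total=21
Click 3 (5,1) count=1: revealed 0 new [(none)] -> total=21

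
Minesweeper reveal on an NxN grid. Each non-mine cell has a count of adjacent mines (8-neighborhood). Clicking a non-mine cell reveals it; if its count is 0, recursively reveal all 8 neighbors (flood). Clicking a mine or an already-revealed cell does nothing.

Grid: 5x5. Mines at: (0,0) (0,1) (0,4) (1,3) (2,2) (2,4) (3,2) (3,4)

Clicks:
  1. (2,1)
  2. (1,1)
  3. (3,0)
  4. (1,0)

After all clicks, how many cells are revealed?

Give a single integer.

Answer: 8

Derivation:
Click 1 (2,1) count=2: revealed 1 new [(2,1)] -> total=1
Click 2 (1,1) count=3: revealed 1 new [(1,1)] -> total=2
Click 3 (3,0) count=0: revealed 6 new [(1,0) (2,0) (3,0) (3,1) (4,0) (4,1)] -> total=8
Click 4 (1,0) count=2: revealed 0 new [(none)] -> total=8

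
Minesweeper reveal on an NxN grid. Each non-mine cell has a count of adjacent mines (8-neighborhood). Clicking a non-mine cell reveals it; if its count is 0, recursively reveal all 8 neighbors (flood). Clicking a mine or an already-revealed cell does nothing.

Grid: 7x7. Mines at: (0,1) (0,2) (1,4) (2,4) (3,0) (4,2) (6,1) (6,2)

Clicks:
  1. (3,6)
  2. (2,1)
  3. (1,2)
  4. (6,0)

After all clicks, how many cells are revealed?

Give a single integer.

Answer: 25

Derivation:
Click 1 (3,6) count=0: revealed 22 new [(0,5) (0,6) (1,5) (1,6) (2,5) (2,6) (3,3) (3,4) (3,5) (3,6) (4,3) (4,4) (4,5) (4,6) (5,3) (5,4) (5,5) (5,6) (6,3) (6,4) (6,5) (6,6)] -> total=22
Click 2 (2,1) count=1: revealed 1 new [(2,1)] -> total=23
Click 3 (1,2) count=2: revealed 1 new [(1,2)] -> total=24
Click 4 (6,0) count=1: revealed 1 new [(6,0)] -> total=25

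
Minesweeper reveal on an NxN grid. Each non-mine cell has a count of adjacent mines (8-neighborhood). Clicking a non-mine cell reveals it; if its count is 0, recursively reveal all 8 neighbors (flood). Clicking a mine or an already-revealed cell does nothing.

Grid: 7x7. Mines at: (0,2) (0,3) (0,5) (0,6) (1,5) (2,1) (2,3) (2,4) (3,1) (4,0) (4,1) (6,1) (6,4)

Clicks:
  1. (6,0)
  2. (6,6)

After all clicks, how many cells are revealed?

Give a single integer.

Answer: 20

Derivation:
Click 1 (6,0) count=1: revealed 1 new [(6,0)] -> total=1
Click 2 (6,6) count=0: revealed 19 new [(2,5) (2,6) (3,2) (3,3) (3,4) (3,5) (3,6) (4,2) (4,3) (4,4) (4,5) (4,6) (5,2) (5,3) (5,4) (5,5) (5,6) (6,5) (6,6)] -> total=20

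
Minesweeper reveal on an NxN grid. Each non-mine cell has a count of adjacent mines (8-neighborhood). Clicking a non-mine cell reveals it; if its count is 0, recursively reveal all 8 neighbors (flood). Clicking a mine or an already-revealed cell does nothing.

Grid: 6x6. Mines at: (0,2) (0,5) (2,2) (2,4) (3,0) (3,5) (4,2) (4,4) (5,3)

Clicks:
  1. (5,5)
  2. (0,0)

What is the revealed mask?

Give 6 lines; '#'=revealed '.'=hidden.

Click 1 (5,5) count=1: revealed 1 new [(5,5)] -> total=1
Click 2 (0,0) count=0: revealed 6 new [(0,0) (0,1) (1,0) (1,1) (2,0) (2,1)] -> total=7

Answer: ##....
##....
##....
......
......
.....#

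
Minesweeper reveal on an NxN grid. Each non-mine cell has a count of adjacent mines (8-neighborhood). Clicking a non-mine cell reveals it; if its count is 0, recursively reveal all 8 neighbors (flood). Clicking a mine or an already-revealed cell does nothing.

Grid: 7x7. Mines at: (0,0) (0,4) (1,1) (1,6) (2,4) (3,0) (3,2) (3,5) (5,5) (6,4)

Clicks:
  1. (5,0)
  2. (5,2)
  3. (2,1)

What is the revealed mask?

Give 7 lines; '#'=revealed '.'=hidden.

Click 1 (5,0) count=0: revealed 12 new [(4,0) (4,1) (4,2) (4,3) (5,0) (5,1) (5,2) (5,3) (6,0) (6,1) (6,2) (6,3)] -> total=12
Click 2 (5,2) count=0: revealed 0 new [(none)] -> total=12
Click 3 (2,1) count=3: revealed 1 new [(2,1)] -> total=13

Answer: .......
.......
.#.....
.......
####...
####...
####...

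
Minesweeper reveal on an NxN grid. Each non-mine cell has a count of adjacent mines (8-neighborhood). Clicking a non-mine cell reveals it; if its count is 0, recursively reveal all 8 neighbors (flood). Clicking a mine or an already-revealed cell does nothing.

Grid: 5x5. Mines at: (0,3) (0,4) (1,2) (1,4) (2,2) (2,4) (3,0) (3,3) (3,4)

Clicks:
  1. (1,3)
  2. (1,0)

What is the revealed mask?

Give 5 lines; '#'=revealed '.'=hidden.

Click 1 (1,3) count=6: revealed 1 new [(1,3)] -> total=1
Click 2 (1,0) count=0: revealed 6 new [(0,0) (0,1) (1,0) (1,1) (2,0) (2,1)] -> total=7

Answer: ##...
##.#.
##...
.....
.....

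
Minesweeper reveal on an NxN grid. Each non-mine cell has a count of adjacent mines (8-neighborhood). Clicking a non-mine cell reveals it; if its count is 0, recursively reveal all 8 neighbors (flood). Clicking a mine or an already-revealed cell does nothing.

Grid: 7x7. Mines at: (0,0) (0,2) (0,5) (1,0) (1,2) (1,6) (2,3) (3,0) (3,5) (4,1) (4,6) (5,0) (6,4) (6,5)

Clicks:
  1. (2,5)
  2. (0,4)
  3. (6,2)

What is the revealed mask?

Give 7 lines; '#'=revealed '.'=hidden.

Answer: ....#..
.......
.....#.
.......
.......
.###...
.###...

Derivation:
Click 1 (2,5) count=2: revealed 1 new [(2,5)] -> total=1
Click 2 (0,4) count=1: revealed 1 new [(0,4)] -> total=2
Click 3 (6,2) count=0: revealed 6 new [(5,1) (5,2) (5,3) (6,1) (6,2) (6,3)] -> total=8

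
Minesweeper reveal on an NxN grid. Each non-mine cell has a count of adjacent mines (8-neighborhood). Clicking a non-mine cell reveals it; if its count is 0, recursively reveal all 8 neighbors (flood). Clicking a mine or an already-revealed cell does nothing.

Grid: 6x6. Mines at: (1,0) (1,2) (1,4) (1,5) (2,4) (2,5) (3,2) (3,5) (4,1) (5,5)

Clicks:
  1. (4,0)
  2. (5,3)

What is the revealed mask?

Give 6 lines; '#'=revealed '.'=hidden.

Answer: ......
......
......
......
#.###.
..###.

Derivation:
Click 1 (4,0) count=1: revealed 1 new [(4,0)] -> total=1
Click 2 (5,3) count=0: revealed 6 new [(4,2) (4,3) (4,4) (5,2) (5,3) (5,4)] -> total=7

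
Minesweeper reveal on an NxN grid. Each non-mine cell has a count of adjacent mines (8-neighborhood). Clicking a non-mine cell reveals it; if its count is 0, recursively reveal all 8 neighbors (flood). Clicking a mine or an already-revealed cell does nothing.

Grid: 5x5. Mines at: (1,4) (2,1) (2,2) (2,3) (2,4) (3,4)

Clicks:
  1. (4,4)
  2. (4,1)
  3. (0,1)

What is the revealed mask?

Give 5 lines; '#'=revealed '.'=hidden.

Click 1 (4,4) count=1: revealed 1 new [(4,4)] -> total=1
Click 2 (4,1) count=0: revealed 8 new [(3,0) (3,1) (3,2) (3,3) (4,0) (4,1) (4,2) (4,3)] -> total=9
Click 3 (0,1) count=0: revealed 8 new [(0,0) (0,1) (0,2) (0,3) (1,0) (1,1) (1,2) (1,3)] -> total=17

Answer: ####.
####.
.....
####.
#####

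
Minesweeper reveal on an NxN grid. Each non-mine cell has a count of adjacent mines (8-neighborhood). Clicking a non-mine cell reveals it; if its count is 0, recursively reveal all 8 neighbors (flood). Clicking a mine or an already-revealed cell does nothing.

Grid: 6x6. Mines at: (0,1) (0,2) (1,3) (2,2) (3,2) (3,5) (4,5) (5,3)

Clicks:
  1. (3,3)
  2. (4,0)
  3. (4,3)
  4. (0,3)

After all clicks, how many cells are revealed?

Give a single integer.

Click 1 (3,3) count=2: revealed 1 new [(3,3)] -> total=1
Click 2 (4,0) count=0: revealed 12 new [(1,0) (1,1) (2,0) (2,1) (3,0) (3,1) (4,0) (4,1) (4,2) (5,0) (5,1) (5,2)] -> total=13
Click 3 (4,3) count=2: revealed 1 new [(4,3)] -> total=14
Click 4 (0,3) count=2: revealed 1 new [(0,3)] -> total=15

Answer: 15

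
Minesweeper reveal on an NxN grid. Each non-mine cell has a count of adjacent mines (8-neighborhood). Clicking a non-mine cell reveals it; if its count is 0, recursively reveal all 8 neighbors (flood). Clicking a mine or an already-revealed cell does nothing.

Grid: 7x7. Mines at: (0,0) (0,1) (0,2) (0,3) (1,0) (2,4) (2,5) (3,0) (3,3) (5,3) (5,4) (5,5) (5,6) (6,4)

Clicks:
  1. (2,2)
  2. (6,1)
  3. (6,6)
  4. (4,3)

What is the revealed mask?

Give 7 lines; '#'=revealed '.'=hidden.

Answer: .......
.......
..#....
.......
####...
###....
###...#

Derivation:
Click 1 (2,2) count=1: revealed 1 new [(2,2)] -> total=1
Click 2 (6,1) count=0: revealed 9 new [(4,0) (4,1) (4,2) (5,0) (5,1) (5,2) (6,0) (6,1) (6,2)] -> total=10
Click 3 (6,6) count=2: revealed 1 new [(6,6)] -> total=11
Click 4 (4,3) count=3: revealed 1 new [(4,3)] -> total=12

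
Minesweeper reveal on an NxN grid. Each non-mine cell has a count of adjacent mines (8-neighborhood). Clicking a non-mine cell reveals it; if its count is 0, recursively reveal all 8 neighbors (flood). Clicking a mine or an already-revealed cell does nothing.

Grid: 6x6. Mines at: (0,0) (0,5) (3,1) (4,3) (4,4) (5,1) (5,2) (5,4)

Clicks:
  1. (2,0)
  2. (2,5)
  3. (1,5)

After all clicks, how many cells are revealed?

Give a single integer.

Click 1 (2,0) count=1: revealed 1 new [(2,0)] -> total=1
Click 2 (2,5) count=0: revealed 18 new [(0,1) (0,2) (0,3) (0,4) (1,1) (1,2) (1,3) (1,4) (1,5) (2,1) (2,2) (2,3) (2,4) (2,5) (3,2) (3,3) (3,4) (3,5)] -> total=19
Click 3 (1,5) count=1: revealed 0 new [(none)] -> total=19

Answer: 19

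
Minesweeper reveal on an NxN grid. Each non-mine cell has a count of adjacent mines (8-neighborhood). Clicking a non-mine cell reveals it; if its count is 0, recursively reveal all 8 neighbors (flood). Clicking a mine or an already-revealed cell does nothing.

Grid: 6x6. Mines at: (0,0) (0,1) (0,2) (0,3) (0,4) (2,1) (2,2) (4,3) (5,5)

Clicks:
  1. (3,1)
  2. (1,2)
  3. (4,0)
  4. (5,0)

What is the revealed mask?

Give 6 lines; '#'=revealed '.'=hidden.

Answer: ......
..#...
......
###...
###...
###...

Derivation:
Click 1 (3,1) count=2: revealed 1 new [(3,1)] -> total=1
Click 2 (1,2) count=5: revealed 1 new [(1,2)] -> total=2
Click 3 (4,0) count=0: revealed 8 new [(3,0) (3,2) (4,0) (4,1) (4,2) (5,0) (5,1) (5,2)] -> total=10
Click 4 (5,0) count=0: revealed 0 new [(none)] -> total=10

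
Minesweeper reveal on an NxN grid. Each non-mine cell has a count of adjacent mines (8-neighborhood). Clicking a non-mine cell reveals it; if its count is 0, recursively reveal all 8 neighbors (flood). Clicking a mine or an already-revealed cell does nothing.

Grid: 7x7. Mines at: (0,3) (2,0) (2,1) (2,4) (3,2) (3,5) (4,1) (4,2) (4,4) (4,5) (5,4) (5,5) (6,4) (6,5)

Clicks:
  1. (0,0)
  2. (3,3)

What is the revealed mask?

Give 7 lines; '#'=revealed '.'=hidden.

Click 1 (0,0) count=0: revealed 6 new [(0,0) (0,1) (0,2) (1,0) (1,1) (1,2)] -> total=6
Click 2 (3,3) count=4: revealed 1 new [(3,3)] -> total=7

Answer: ###....
###....
.......
...#...
.......
.......
.......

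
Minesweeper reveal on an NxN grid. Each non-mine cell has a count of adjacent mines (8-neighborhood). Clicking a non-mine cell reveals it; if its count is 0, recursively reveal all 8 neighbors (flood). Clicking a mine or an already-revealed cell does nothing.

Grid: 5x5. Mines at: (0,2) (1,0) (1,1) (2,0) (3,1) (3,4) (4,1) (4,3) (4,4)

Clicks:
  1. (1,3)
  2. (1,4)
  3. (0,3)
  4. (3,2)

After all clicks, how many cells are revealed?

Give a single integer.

Click 1 (1,3) count=1: revealed 1 new [(1,3)] -> total=1
Click 2 (1,4) count=0: revealed 5 new [(0,3) (0,4) (1,4) (2,3) (2,4)] -> total=6
Click 3 (0,3) count=1: revealed 0 new [(none)] -> total=6
Click 4 (3,2) count=3: revealed 1 new [(3,2)] -> total=7

Answer: 7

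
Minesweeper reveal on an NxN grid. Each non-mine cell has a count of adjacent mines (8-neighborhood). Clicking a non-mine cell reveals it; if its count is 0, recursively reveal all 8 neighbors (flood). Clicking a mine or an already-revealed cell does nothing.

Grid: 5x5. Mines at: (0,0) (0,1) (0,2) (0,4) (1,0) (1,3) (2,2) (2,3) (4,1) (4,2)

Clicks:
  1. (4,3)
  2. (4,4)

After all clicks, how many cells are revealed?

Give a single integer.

Answer: 4

Derivation:
Click 1 (4,3) count=1: revealed 1 new [(4,3)] -> total=1
Click 2 (4,4) count=0: revealed 3 new [(3,3) (3,4) (4,4)] -> total=4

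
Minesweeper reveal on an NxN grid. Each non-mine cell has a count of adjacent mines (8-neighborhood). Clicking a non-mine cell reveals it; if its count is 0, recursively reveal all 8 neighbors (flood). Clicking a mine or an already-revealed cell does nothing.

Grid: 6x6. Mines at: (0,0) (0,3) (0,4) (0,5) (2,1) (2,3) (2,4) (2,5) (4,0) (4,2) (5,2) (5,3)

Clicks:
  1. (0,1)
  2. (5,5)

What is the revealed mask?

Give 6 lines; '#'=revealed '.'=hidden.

Click 1 (0,1) count=1: revealed 1 new [(0,1)] -> total=1
Click 2 (5,5) count=0: revealed 6 new [(3,4) (3,5) (4,4) (4,5) (5,4) (5,5)] -> total=7

Answer: .#....
......
......
....##
....##
....##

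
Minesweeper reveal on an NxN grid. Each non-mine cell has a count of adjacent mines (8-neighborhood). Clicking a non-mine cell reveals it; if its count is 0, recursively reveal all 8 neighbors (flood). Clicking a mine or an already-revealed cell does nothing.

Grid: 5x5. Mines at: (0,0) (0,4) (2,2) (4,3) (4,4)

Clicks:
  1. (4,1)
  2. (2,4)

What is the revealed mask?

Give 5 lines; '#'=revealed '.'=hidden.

Answer: .....
##.##
##.##
#####
###..

Derivation:
Click 1 (4,1) count=0: revealed 10 new [(1,0) (1,1) (2,0) (2,1) (3,0) (3,1) (3,2) (4,0) (4,1) (4,2)] -> total=10
Click 2 (2,4) count=0: revealed 6 new [(1,3) (1,4) (2,3) (2,4) (3,3) (3,4)] -> total=16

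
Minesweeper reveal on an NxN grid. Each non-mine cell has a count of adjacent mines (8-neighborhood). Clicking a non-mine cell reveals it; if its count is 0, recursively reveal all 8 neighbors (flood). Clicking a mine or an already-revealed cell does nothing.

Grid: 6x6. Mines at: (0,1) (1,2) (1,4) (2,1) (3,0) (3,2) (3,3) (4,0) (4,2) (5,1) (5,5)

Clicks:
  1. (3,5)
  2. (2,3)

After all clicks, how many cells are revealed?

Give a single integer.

Answer: 7

Derivation:
Click 1 (3,5) count=0: revealed 6 new [(2,4) (2,5) (3,4) (3,5) (4,4) (4,5)] -> total=6
Click 2 (2,3) count=4: revealed 1 new [(2,3)] -> total=7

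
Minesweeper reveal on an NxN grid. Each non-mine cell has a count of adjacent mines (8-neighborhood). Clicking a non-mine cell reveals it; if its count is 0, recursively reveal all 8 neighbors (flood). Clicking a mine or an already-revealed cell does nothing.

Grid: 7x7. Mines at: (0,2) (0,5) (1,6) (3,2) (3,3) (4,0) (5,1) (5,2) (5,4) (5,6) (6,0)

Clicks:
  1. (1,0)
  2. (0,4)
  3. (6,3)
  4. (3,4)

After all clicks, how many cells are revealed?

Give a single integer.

Answer: 11

Derivation:
Click 1 (1,0) count=0: revealed 8 new [(0,0) (0,1) (1,0) (1,1) (2,0) (2,1) (3,0) (3,1)] -> total=8
Click 2 (0,4) count=1: revealed 1 new [(0,4)] -> total=9
Click 3 (6,3) count=2: revealed 1 new [(6,3)] -> total=10
Click 4 (3,4) count=1: revealed 1 new [(3,4)] -> total=11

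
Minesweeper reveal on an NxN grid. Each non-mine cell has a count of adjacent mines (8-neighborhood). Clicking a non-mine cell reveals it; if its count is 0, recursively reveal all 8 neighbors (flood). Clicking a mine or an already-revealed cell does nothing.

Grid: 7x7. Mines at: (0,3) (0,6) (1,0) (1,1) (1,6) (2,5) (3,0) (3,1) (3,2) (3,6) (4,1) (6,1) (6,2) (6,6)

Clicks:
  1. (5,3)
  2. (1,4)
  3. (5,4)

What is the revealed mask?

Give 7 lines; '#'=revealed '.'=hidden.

Answer: .......
....#..
.......
...###.
...###.
...###.
...###.

Derivation:
Click 1 (5,3) count=1: revealed 1 new [(5,3)] -> total=1
Click 2 (1,4) count=2: revealed 1 new [(1,4)] -> total=2
Click 3 (5,4) count=0: revealed 11 new [(3,3) (3,4) (3,5) (4,3) (4,4) (4,5) (5,4) (5,5) (6,3) (6,4) (6,5)] -> total=13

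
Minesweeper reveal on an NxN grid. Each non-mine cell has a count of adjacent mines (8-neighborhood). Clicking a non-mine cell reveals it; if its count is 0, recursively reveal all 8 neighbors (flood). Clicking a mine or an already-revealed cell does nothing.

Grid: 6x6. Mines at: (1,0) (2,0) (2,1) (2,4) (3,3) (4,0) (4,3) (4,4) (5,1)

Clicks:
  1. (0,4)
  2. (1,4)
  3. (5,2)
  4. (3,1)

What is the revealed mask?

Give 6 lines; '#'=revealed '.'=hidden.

Click 1 (0,4) count=0: revealed 10 new [(0,1) (0,2) (0,3) (0,4) (0,5) (1,1) (1,2) (1,3) (1,4) (1,5)] -> total=10
Click 2 (1,4) count=1: revealed 0 new [(none)] -> total=10
Click 3 (5,2) count=2: revealed 1 new [(5,2)] -> total=11
Click 4 (3,1) count=3: revealed 1 new [(3,1)] -> total=12

Answer: .#####
.#####
......
.#....
......
..#...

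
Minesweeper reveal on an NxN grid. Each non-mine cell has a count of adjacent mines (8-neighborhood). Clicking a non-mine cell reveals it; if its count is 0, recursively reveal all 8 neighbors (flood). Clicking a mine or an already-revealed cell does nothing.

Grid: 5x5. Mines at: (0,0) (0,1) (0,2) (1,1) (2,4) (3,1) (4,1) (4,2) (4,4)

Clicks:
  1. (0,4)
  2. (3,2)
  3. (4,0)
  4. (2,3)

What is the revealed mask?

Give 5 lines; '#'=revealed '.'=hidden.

Click 1 (0,4) count=0: revealed 4 new [(0,3) (0,4) (1,3) (1,4)] -> total=4
Click 2 (3,2) count=3: revealed 1 new [(3,2)] -> total=5
Click 3 (4,0) count=2: revealed 1 new [(4,0)] -> total=6
Click 4 (2,3) count=1: revealed 1 new [(2,3)] -> total=7

Answer: ...##
...##
...#.
..#..
#....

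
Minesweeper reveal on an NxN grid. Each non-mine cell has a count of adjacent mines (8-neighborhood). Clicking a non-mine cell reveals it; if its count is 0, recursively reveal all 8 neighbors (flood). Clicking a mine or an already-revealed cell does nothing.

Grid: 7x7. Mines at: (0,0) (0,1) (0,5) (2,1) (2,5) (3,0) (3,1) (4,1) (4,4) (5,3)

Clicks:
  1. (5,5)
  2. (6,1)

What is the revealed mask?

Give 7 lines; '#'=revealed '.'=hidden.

Click 1 (5,5) count=1: revealed 1 new [(5,5)] -> total=1
Click 2 (6,1) count=0: revealed 6 new [(5,0) (5,1) (5,2) (6,0) (6,1) (6,2)] -> total=7

Answer: .......
.......
.......
.......
.......
###..#.
###....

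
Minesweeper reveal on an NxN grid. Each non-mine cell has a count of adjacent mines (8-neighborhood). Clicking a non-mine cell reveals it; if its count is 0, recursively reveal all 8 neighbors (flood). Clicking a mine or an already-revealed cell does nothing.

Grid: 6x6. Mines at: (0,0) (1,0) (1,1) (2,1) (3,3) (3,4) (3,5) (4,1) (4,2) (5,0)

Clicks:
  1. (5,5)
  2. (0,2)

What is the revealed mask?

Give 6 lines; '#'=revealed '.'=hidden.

Answer: ..#...
......
......
......
...###
...###

Derivation:
Click 1 (5,5) count=0: revealed 6 new [(4,3) (4,4) (4,5) (5,3) (5,4) (5,5)] -> total=6
Click 2 (0,2) count=1: revealed 1 new [(0,2)] -> total=7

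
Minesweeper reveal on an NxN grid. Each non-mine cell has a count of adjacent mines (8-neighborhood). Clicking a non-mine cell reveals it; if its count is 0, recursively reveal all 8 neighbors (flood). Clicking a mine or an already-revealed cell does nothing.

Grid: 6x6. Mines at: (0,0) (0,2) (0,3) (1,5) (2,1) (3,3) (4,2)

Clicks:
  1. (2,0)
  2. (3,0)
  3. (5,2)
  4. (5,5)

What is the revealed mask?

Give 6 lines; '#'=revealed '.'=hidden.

Click 1 (2,0) count=1: revealed 1 new [(2,0)] -> total=1
Click 2 (3,0) count=1: revealed 1 new [(3,0)] -> total=2
Click 3 (5,2) count=1: revealed 1 new [(5,2)] -> total=3
Click 4 (5,5) count=0: revealed 10 new [(2,4) (2,5) (3,4) (3,5) (4,3) (4,4) (4,5) (5,3) (5,4) (5,5)] -> total=13

Answer: ......
......
#...##
#...##
...###
..####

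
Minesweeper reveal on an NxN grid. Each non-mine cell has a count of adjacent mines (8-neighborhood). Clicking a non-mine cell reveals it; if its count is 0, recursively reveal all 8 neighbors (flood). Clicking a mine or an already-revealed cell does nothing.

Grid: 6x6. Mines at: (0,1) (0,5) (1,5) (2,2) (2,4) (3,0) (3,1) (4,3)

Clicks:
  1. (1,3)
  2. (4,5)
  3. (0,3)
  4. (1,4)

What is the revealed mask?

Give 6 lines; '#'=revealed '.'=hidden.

Answer: ..###.
..###.
......
....##
....##
....##

Derivation:
Click 1 (1,3) count=2: revealed 1 new [(1,3)] -> total=1
Click 2 (4,5) count=0: revealed 6 new [(3,4) (3,5) (4,4) (4,5) (5,4) (5,5)] -> total=7
Click 3 (0,3) count=0: revealed 5 new [(0,2) (0,3) (0,4) (1,2) (1,4)] -> total=12
Click 4 (1,4) count=3: revealed 0 new [(none)] -> total=12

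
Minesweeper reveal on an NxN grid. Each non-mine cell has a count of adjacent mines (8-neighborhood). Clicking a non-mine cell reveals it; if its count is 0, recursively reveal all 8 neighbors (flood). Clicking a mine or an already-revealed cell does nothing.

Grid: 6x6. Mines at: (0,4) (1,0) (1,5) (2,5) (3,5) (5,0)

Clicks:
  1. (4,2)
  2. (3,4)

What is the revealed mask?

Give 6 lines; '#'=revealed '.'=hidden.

Answer: .###..
.####.
#####.
#####.
######
.#####

Derivation:
Click 1 (4,2) count=0: revealed 28 new [(0,1) (0,2) (0,3) (1,1) (1,2) (1,3) (1,4) (2,0) (2,1) (2,2) (2,3) (2,4) (3,0) (3,1) (3,2) (3,3) (3,4) (4,0) (4,1) (4,2) (4,3) (4,4) (4,5) (5,1) (5,2) (5,3) (5,4) (5,5)] -> total=28
Click 2 (3,4) count=2: revealed 0 new [(none)] -> total=28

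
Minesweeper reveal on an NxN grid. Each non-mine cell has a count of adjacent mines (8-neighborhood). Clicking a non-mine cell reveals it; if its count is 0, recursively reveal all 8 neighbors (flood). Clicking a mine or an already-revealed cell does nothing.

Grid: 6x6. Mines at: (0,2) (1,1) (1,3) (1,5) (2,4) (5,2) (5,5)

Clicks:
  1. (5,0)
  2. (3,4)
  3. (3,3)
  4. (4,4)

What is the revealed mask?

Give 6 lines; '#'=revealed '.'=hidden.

Click 1 (5,0) count=0: revealed 14 new [(2,0) (2,1) (2,2) (2,3) (3,0) (3,1) (3,2) (3,3) (4,0) (4,1) (4,2) (4,3) (5,0) (5,1)] -> total=14
Click 2 (3,4) count=1: revealed 1 new [(3,4)] -> total=15
Click 3 (3,3) count=1: revealed 0 new [(none)] -> total=15
Click 4 (4,4) count=1: revealed 1 new [(4,4)] -> total=16

Answer: ......
......
####..
#####.
#####.
##....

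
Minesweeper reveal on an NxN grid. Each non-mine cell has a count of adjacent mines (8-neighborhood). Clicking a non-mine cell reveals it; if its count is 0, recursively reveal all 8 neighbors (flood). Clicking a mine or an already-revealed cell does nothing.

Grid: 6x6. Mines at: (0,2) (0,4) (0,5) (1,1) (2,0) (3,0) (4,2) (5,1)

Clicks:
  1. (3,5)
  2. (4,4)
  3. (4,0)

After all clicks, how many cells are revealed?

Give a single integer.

Click 1 (3,5) count=0: revealed 18 new [(1,2) (1,3) (1,4) (1,5) (2,2) (2,3) (2,4) (2,5) (3,2) (3,3) (3,4) (3,5) (4,3) (4,4) (4,5) (5,3) (5,4) (5,5)] -> total=18
Click 2 (4,4) count=0: revealed 0 new [(none)] -> total=18
Click 3 (4,0) count=2: revealed 1 new [(4,0)] -> total=19

Answer: 19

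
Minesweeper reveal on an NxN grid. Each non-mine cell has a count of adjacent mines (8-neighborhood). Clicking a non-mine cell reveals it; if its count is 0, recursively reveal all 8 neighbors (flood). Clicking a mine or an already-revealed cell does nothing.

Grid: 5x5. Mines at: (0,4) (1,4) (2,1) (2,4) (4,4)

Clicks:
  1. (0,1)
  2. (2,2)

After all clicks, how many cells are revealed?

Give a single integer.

Click 1 (0,1) count=0: revealed 8 new [(0,0) (0,1) (0,2) (0,3) (1,0) (1,1) (1,2) (1,3)] -> total=8
Click 2 (2,2) count=1: revealed 1 new [(2,2)] -> total=9

Answer: 9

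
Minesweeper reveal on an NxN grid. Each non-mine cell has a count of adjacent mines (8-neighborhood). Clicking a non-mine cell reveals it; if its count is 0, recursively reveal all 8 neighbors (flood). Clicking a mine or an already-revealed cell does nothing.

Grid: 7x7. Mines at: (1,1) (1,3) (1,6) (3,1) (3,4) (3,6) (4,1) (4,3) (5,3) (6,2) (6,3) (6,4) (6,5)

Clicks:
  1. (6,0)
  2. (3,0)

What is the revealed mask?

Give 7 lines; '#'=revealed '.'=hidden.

Click 1 (6,0) count=0: revealed 4 new [(5,0) (5,1) (6,0) (6,1)] -> total=4
Click 2 (3,0) count=2: revealed 1 new [(3,0)] -> total=5

Answer: .......
.......
.......
#......
.......
##.....
##.....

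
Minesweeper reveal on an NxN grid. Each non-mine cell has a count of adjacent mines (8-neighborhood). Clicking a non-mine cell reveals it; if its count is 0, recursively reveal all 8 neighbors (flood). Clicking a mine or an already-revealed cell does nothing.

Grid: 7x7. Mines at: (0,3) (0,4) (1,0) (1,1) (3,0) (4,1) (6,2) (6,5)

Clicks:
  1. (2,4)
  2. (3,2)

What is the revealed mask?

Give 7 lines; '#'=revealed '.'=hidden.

Click 1 (2,4) count=0: revealed 27 new [(0,5) (0,6) (1,2) (1,3) (1,4) (1,5) (1,6) (2,2) (2,3) (2,4) (2,5) (2,6) (3,2) (3,3) (3,4) (3,5) (3,6) (4,2) (4,3) (4,4) (4,5) (4,6) (5,2) (5,3) (5,4) (5,5) (5,6)] -> total=27
Click 2 (3,2) count=1: revealed 0 new [(none)] -> total=27

Answer: .....##
..#####
..#####
..#####
..#####
..#####
.......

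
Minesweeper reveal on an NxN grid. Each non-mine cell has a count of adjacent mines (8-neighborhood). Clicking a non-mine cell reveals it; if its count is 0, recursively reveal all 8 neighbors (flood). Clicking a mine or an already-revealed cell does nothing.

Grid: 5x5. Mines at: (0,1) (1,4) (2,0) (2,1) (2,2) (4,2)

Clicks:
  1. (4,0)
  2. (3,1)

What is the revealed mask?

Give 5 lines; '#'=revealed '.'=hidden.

Answer: .....
.....
.....
##...
##...

Derivation:
Click 1 (4,0) count=0: revealed 4 new [(3,0) (3,1) (4,0) (4,1)] -> total=4
Click 2 (3,1) count=4: revealed 0 new [(none)] -> total=4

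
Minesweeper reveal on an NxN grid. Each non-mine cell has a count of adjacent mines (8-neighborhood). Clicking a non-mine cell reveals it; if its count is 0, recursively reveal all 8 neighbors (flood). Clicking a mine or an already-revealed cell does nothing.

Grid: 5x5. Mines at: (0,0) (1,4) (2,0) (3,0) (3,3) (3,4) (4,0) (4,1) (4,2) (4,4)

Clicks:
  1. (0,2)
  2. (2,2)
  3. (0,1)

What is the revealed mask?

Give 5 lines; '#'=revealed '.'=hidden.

Answer: .###.
.###.
.###.
.....
.....

Derivation:
Click 1 (0,2) count=0: revealed 9 new [(0,1) (0,2) (0,3) (1,1) (1,2) (1,3) (2,1) (2,2) (2,3)] -> total=9
Click 2 (2,2) count=1: revealed 0 new [(none)] -> total=9
Click 3 (0,1) count=1: revealed 0 new [(none)] -> total=9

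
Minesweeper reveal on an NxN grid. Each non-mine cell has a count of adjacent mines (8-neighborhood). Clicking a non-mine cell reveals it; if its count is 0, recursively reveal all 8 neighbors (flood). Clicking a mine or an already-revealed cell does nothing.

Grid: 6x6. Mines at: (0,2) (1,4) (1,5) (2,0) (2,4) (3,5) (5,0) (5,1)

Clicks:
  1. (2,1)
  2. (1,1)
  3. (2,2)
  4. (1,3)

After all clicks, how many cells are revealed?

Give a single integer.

Answer: 19

Derivation:
Click 1 (2,1) count=1: revealed 1 new [(2,1)] -> total=1
Click 2 (1,1) count=2: revealed 1 new [(1,1)] -> total=2
Click 3 (2,2) count=0: revealed 17 new [(1,2) (1,3) (2,2) (2,3) (3,1) (3,2) (3,3) (3,4) (4,1) (4,2) (4,3) (4,4) (4,5) (5,2) (5,3) (5,4) (5,5)] -> total=19
Click 4 (1,3) count=3: revealed 0 new [(none)] -> total=19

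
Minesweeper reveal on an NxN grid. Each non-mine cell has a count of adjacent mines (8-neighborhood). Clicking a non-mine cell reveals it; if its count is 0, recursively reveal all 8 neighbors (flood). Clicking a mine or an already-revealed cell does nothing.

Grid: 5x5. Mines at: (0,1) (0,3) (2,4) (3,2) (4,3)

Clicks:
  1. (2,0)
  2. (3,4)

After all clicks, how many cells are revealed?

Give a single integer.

Answer: 9

Derivation:
Click 1 (2,0) count=0: revealed 8 new [(1,0) (1,1) (2,0) (2,1) (3,0) (3,1) (4,0) (4,1)] -> total=8
Click 2 (3,4) count=2: revealed 1 new [(3,4)] -> total=9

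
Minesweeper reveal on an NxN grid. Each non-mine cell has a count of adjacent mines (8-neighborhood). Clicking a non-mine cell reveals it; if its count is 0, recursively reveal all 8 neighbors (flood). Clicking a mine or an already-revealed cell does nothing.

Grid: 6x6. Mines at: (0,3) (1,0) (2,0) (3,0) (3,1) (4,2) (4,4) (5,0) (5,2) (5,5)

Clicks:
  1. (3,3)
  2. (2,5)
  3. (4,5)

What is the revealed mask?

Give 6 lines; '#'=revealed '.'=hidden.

Click 1 (3,3) count=2: revealed 1 new [(3,3)] -> total=1
Click 2 (2,5) count=0: revealed 13 new [(0,4) (0,5) (1,2) (1,3) (1,4) (1,5) (2,2) (2,3) (2,4) (2,5) (3,2) (3,4) (3,5)] -> total=14
Click 3 (4,5) count=2: revealed 1 new [(4,5)] -> total=15

Answer: ....##
..####
..####
..####
.....#
......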